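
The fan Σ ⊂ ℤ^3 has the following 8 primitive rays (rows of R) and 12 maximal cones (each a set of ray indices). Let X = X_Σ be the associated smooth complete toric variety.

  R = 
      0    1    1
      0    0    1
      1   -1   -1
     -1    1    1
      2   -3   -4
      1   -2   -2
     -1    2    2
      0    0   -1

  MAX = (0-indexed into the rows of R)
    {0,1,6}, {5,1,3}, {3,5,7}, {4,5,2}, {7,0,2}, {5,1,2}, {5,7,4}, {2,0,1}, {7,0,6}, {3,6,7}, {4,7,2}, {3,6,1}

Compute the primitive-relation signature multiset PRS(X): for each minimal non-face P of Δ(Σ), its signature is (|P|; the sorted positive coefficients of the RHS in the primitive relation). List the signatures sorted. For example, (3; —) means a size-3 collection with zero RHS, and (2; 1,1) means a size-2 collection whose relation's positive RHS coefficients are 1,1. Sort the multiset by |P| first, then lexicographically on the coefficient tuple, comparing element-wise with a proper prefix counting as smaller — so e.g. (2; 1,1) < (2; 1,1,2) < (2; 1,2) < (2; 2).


The 11 primitive collections of Σ (r=8, n=3):

  P={1,7}:  v_{1} + v_{7} = 0  →  sig = (2; —)
  P={2,3}:  v_{2} + v_{3} = 0  →  sig = (2; —)
  P={5,6}:  v_{5} + v_{6} = 0  →  sig = (2; —)
  P={0,3}:  v_{0} + v_{3} = v_{6}  →  sig = (2; 1)
  P={0,5}:  v_{0} + v_{5} = v_{2}  →  sig = (2; 1)
  P={2,6}:  v_{2} + v_{6} = v_{0}  →  sig = (2; 1)
  P={1,4}:  v_{1} + v_{4} = v_{2} + v_{5}  →  sig = (2; 1,1)
  P={3,4}:  v_{3} + v_{4} = v_{5} + v_{7}  →  sig = (2; 1,1)
  P={4,6}:  v_{4} + v_{6} = v_{2} + v_{7}  →  sig = (2; 1,1)
  P={0,4}:  v_{0} + v_{4} = 2·v_{2} + v_{7}  →  sig = (2; 1,2)
  P={2,5,7}:  v_{2} + v_{5} + v_{7} = v_{4}  →  sig = (3; 1)

so the primitive-relation signature multiset is
[(2; —), (2; —), (2; —), (2; 1), (2; 1), (2; 1), (2; 1,1), (2; 1,1), (2; 1,1), (2; 1,2), (3; 1)]


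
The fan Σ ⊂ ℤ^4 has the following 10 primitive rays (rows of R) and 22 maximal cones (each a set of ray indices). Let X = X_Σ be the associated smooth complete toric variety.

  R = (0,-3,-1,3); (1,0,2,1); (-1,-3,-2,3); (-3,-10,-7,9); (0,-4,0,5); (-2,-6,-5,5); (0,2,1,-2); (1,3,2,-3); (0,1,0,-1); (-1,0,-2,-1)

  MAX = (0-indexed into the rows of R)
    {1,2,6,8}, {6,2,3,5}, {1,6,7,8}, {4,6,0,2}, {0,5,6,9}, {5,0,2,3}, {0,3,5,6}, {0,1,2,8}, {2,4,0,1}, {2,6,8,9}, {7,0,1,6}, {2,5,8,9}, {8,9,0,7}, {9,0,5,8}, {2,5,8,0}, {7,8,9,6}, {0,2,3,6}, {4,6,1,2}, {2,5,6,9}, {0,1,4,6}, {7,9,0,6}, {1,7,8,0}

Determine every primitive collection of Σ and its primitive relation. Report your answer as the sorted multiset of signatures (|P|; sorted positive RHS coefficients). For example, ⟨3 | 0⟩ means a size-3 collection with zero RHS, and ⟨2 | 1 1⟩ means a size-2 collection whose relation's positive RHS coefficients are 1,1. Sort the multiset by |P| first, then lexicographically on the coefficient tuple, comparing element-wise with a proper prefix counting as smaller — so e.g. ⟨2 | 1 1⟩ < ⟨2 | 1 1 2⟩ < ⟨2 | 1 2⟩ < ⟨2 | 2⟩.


Δ(Σ) — 10 vertices, 18 min non-faces:

  {1,9}:  v_{1} + v_{9} = 0 — sig = ⟨2 | 0⟩
  {2,7}:  v_{2} + v_{7} = 0 — sig = ⟨2 | 0⟩
  {1,5}:  v_{1} + v_{5} = v_{0} + v_{2} — sig = ⟨2 | 1 1⟩
  {3,8}:  v_{3} + v_{8} = v_{2} + v_{5} — sig = ⟨2 | 1 1⟩
  {4,8}:  v_{4} + v_{8} = v_{1} + v_{2} — sig = ⟨2 | 1 1⟩
  {5,7}:  v_{5} + v_{7} = v_{0} + v_{9} — sig = ⟨2 | 1 1⟩
  {3,7}:  v_{3} + v_{7} = v_{0} + v_{5} + v_{6} — sig = ⟨2 | 1 1 1⟩
  {4,7}:  v_{4} + v_{7} = v_{0} + v_{1} + v_{6} — sig = ⟨2 | 1 1 1⟩
  {4,9}:  v_{4} + v_{9} = v_{0} + v_{2} + v_{6} — sig = ⟨2 | 1 1 1⟩
  {3,9}:  v_{3} + v_{9} = 2·v_{5} + v_{6} — sig = ⟨2 | 1 2⟩
  {1,3}:  v_{1} + v_{3} = 2·v_{0} + 2·v_{2} + v_{6} — sig = ⟨2 | 1 2 2⟩
  {4,5}:  v_{4} + v_{5} = 2·v_{0} + 2·v_{2} + v_{6} — sig = ⟨2 | 1 2 2⟩
  {3,4}:  v_{3} + v_{4} = 3·v_{0} + 3·v_{2} + 2·v_{6} — sig = ⟨2 | 2 3 3⟩
  {0,6,8}:  v_{0} + v_{6} + v_{8} = 0 — sig = ⟨3 | 0⟩
  {0,2,9}:  v_{0} + v_{2} + v_{9} = v_{5} — sig = ⟨3 | 1⟩
  {5,6,8}:  v_{5} + v_{6} + v_{8} = v_{2} + v_{9} — sig = ⟨3 | 1 1⟩
  {0,1,2,6}:  v_{0} + v_{1} + v_{2} + v_{6} = v_{4} — sig = ⟨4 | 1⟩
  {0,2,5,6}:  v_{0} + v_{2} + v_{5} + v_{6} = v_{3} — sig = ⟨4 | 1⟩

Sorted signature multiset PRS(X):
    ⟨2 | 0⟩
    ⟨2 | 0⟩
    ⟨2 | 1 1⟩
    ⟨2 | 1 1⟩
    ⟨2 | 1 1⟩
    ⟨2 | 1 1⟩
    ⟨2 | 1 1 1⟩
    ⟨2 | 1 1 1⟩
    ⟨2 | 1 1 1⟩
    ⟨2 | 1 2⟩
    ⟨2 | 1 2 2⟩
    ⟨2 | 1 2 2⟩
    ⟨2 | 2 3 3⟩
    ⟨3 | 0⟩
    ⟨3 | 1⟩
    ⟨3 | 1 1⟩
    ⟨4 | 1⟩
    ⟨4 | 1⟩


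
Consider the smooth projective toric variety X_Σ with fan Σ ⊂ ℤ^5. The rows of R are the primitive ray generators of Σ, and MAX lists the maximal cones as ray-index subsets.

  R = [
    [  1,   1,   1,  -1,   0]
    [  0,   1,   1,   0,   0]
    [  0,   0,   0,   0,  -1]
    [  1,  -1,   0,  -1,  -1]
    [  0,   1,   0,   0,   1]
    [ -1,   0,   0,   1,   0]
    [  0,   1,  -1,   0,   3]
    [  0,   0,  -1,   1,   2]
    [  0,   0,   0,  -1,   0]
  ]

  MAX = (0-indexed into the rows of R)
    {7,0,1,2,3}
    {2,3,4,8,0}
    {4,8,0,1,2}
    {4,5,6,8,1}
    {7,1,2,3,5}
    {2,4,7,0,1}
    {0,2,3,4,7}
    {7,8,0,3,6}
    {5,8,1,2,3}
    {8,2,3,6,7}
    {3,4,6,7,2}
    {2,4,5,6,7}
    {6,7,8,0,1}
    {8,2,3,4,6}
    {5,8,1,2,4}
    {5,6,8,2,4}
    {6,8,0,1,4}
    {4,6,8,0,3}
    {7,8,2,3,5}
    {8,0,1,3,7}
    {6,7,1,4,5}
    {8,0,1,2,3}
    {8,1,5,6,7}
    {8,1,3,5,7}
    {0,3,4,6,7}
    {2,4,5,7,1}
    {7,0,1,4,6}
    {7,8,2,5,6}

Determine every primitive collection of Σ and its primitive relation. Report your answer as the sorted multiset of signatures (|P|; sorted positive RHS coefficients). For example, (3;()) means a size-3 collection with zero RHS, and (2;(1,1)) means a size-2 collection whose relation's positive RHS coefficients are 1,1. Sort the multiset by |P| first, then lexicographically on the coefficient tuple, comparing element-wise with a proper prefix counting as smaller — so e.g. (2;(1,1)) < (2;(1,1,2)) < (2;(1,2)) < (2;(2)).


10 minimal non-faces of Δ(Σ) (on 9 rays):

  P = {0,5}:  v_{0} + v_{5} = v_{1}  ⇒ sig = (2;(1))
  P = {3,4,5}:  v_{3} + v_{4} + v_{5} = 0  ⇒ sig = (3;())
  P = {1,3,4}:  v_{1} + v_{3} + v_{4} = v_{0}  ⇒ sig = (3;(1))
  P = {4,7,8}:  v_{4} + v_{7} + v_{8} = v_{6}  ⇒ sig = (3;(1))
  P = {3,5,6}:  v_{3} + v_{5} + v_{6} = v_{7} + v_{8}  ⇒ sig = (3;(1,1))
  P = {1,3,6}:  v_{1} + v_{3} + v_{6} = v_{0} + v_{7} + v_{8}  ⇒ sig = (3;(1,1,1))
  P = {0,2,6}:  v_{0} + v_{2} + v_{6} = v_{3} + 3·v_{4}  ⇒ sig = (3;(1,3))
  P = {1,2,6}:  v_{1} + v_{2} + v_{6} = 2·v_{4}  ⇒ sig = (3;(2))
  P = {1,2,7,8}:  v_{1} + v_{2} + v_{7} + v_{8} = v_{4}  ⇒ sig = (4;(1))
  P = {0,2,7,8}:  v_{0} + v_{2} + v_{7} + v_{8} = v_{3} + 2·v_{4}  ⇒ sig = (4;(1,2))

Sorted signature multiset PRS(X):
[(2;(1)), (3;()), (3;(1)), (3;(1)), (3;(1,1)), (3;(1,1,1)), (3;(1,3)), (3;(2)), (4;(1)), (4;(1,2))]


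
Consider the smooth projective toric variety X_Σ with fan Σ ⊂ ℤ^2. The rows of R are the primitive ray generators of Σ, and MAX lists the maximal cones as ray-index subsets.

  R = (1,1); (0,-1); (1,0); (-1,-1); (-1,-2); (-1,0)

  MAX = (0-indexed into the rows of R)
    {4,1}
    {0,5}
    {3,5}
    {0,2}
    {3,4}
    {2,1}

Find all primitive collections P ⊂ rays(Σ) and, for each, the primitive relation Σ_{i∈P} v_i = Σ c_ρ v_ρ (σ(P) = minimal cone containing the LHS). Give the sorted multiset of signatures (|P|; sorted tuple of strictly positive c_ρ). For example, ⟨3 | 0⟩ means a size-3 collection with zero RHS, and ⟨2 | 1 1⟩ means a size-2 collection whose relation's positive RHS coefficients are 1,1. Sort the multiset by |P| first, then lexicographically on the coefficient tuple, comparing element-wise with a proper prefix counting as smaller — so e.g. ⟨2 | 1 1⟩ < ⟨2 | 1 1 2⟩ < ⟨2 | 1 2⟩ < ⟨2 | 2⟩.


Δ(Σ) — 6 vertices, 9 min non-faces:

  P = {0,3}:  v_{0} + v_{3} = 0  ⇒ sig = ⟨2 | 0⟩
  P = {2,5}:  v_{2} + v_{5} = 0  ⇒ sig = ⟨2 | 0⟩
  P = {0,1}:  v_{0} + v_{1} = v_{2}  ⇒ sig = ⟨2 | 1⟩
  P = {0,4}:  v_{0} + v_{4} = v_{1}  ⇒ sig = ⟨2 | 1⟩
  P = {1,3}:  v_{1} + v_{3} = v_{4}  ⇒ sig = ⟨2 | 1⟩
  P = {1,5}:  v_{1} + v_{5} = v_{3}  ⇒ sig = ⟨2 | 1⟩
  P = {2,3}:  v_{2} + v_{3} = v_{1}  ⇒ sig = ⟨2 | 1⟩
  P = {2,4}:  v_{2} + v_{4} = 2·v_{1}  ⇒ sig = ⟨2 | 2⟩
  P = {4,5}:  v_{4} + v_{5} = 2·v_{3}  ⇒ sig = ⟨2 | 2⟩

so the primitive-relation signature multiset is
    |P|=2: 9 collections, coeffs (), (), (1), (1), (1), (1), (1), (2), (2)


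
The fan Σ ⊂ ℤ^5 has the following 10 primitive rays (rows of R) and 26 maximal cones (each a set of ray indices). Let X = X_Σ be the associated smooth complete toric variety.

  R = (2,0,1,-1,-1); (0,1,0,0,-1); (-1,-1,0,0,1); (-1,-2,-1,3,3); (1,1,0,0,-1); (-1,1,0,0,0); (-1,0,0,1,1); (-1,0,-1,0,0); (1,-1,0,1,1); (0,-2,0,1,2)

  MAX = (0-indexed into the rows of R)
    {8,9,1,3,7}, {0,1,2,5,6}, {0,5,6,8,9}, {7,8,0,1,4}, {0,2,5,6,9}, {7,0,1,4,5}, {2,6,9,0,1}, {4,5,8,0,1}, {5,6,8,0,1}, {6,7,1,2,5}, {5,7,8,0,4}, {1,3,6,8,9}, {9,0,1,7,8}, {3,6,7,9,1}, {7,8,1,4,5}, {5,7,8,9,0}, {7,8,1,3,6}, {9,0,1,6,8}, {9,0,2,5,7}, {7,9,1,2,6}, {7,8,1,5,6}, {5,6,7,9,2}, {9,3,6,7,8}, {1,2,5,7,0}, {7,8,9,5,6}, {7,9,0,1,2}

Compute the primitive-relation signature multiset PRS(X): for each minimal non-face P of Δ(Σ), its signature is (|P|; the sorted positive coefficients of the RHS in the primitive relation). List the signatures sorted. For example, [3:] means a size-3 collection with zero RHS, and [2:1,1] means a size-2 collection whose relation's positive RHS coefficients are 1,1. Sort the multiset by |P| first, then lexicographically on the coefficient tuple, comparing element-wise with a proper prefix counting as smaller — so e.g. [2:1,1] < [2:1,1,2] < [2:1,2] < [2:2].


12 minimal non-faces of Δ(Σ) (on 10 rays):

  • {2,4}:  v_{2} + v_{4} = 0  so sig = [2:]
  • {2,8}:  v_{2} + v_{8} = v_{9}  so sig = [2:1]
  • {4,9}:  v_{4} + v_{9} = v_{8}  so sig = [2:1]
  • {0,3}:  v_{0} + v_{3} = v_{1} + v_{8} + v_{9}  so sig = [2:1,1,1]
  • {4,6}:  v_{4} + v_{6} = v_{1} + v_{5} + v_{8}  so sig = [2:1,1,1]
  • {2,3}:  v_{2} + v_{3} = v_{1} + v_{6} + v_{7} + 2·v_{9}  so sig = [2:1,1,1,2]
  • {3,4}:  v_{3} + v_{4} = v_{1} + v_{6} + v_{7} + 2·v_{8}  so sig = [2:1,1,1,2]
  • {3,5}:  v_{3} + v_{5} = 2·v_{6} + v_{7} + v_{8}  so sig = [2:1,1,2]
  • {0,6,7}:  v_{0} + v_{6} + v_{7} = 0  so sig = [3:]
  • {1,5,9}:  v_{1} + v_{5} + v_{9} = v_{6}  so sig = [3:1]
  • {0,1,5,7,8}:  v_{0} + v_{1} + v_{5} + v_{7} + v_{8} = v_{4}  so sig = [5:1]
  • {1,6,7,8,9}:  v_{1} + v_{6} + v_{7} + v_{8} + v_{9} = v_{3}  so sig = [5:1]

Signatures (|P|; sorted positive RHS coefficients), sorted:
[[2:], [2:1], [2:1], [2:1,1,1], [2:1,1,1], [2:1,1,1,2], [2:1,1,1,2], [2:1,1,2], [3:], [3:1], [5:1], [5:1]]


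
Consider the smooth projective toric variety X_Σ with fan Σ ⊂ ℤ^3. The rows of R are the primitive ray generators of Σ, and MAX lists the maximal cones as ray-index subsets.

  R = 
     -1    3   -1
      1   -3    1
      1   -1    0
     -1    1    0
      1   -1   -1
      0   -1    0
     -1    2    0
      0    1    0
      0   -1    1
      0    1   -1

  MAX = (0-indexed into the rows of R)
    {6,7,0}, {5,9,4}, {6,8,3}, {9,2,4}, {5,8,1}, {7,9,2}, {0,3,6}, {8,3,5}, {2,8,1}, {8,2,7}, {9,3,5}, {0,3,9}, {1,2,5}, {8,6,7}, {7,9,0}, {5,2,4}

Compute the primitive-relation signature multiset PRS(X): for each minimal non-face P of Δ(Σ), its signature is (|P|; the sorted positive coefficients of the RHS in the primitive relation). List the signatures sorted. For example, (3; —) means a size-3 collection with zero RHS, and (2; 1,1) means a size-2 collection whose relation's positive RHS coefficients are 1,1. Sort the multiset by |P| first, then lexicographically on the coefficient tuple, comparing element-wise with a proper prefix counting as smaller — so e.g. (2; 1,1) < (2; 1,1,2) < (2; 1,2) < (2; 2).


23 collections generate NE(X_Σ); each relation:

  P={0,1}:  v_{0} + v_{1} = 0  ⟹  sig = (2; —)
  P={2,3}:  v_{2} + v_{3} = 0  ⟹  sig = (2; —)
  P={5,7}:  v_{5} + v_{7} = 0  ⟹  sig = (2; —)
  P={8,9}:  v_{8} + v_{9} = 0  ⟹  sig = (2; —)
  P={0,8}:  v_{0} + v_{8} = v_{6}  ⟹  sig = (2; 1)
  P={1,6}:  v_{1} + v_{6} = v_{8}  ⟹  sig = (2; 1)
  P={2,6}:  v_{2} + v_{6} = v_{7}  ⟹  sig = (2; 1)
  P={3,7}:  v_{3} + v_{7} = v_{6}  ⟹  sig = (2; 1)
  P={4,6}:  v_{4} + v_{6} = v_{9}  ⟹  sig = (2; 1)
  P={5,6}:  v_{5} + v_{6} = v_{3}  ⟹  sig = (2; 1)
  P={6,9}:  v_{6} + v_{9} = v_{0}  ⟹  sig = (2; 1)
  P={0,2}:  v_{0} + v_{2} = v_{7} + v_{9}  ⟹  sig = (2; 1,1)
  P={0,5}:  v_{0} + v_{5} = v_{3} + v_{9}  ⟹  sig = (2; 1,1)
  P={1,3}:  v_{1} + v_{3} = v_{5} + v_{8}  ⟹  sig = (2; 1,1)
  P={1,7}:  v_{1} + v_{7} = v_{2} + v_{8}  ⟹  sig = (2; 1,1)
  P={1,9}:  v_{1} + v_{9} = v_{2} + v_{5}  ⟹  sig = (2; 1,1)
  P={3,4}:  v_{3} + v_{4} = v_{5} + v_{9}  ⟹  sig = (2; 1,1)
  P={4,7}:  v_{4} + v_{7} = v_{2} + v_{9}  ⟹  sig = (2; 1,1)
  P={4,8}:  v_{4} + v_{8} = v_{2} + v_{5}  ⟹  sig = (2; 1,1)
  P={0,4}:  v_{0} + v_{4} = 2·v_{9}  ⟹  sig = (2; 2)
  P={1,4}:  v_{1} + v_{4} = 2·v_{2} + 2·v_{5}  ⟹  sig = (2; 2,2)
  P={2,5,8}:  v_{2} + v_{5} + v_{8} = v_{1}  ⟹  sig = (3; 1)
  P={2,5,9}:  v_{2} + v_{5} + v_{9} = v_{4}  ⟹  sig = (3; 1)

Signatures (|P|; sorted positive RHS coefficients), sorted:
[(2; —), (2; —), (2; —), (2; —), (2; 1), (2; 1), (2; 1), (2; 1), (2; 1), (2; 1), (2; 1), (2; 1,1), (2; 1,1), (2; 1,1), (2; 1,1), (2; 1,1), (2; 1,1), (2; 1,1), (2; 1,1), (2; 2), (2; 2,2), (3; 1), (3; 1)]


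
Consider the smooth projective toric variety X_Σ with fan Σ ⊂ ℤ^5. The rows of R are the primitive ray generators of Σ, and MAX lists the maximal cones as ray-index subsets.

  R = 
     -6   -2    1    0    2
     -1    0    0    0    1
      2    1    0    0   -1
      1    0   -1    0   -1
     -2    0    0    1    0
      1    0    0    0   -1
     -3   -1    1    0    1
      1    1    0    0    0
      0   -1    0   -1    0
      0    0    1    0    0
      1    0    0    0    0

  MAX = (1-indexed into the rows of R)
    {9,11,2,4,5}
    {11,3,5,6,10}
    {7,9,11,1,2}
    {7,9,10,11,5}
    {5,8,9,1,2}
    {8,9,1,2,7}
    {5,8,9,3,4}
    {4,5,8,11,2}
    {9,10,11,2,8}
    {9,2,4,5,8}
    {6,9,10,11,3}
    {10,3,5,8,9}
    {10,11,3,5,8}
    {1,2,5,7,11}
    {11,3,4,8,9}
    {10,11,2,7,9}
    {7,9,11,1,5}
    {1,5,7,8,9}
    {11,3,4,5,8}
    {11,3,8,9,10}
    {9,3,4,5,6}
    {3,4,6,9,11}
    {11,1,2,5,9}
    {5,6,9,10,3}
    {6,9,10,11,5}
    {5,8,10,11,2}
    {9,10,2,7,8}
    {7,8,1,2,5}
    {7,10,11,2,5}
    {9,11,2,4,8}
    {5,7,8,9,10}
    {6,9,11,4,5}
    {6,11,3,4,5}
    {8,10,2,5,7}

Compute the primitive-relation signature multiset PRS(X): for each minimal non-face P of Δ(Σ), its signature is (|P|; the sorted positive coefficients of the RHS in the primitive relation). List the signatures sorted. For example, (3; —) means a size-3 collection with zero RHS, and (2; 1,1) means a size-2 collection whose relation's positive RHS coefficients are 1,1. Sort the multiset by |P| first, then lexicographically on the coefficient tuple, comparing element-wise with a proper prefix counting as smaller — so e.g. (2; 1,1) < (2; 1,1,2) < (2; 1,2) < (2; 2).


|primitive collections| = 17. Relations:

  {2,6}:  v_{2} + v_{6} = 0  →  sig = (2; —)
  {2,3}:  v_{2} + v_{3} = v_{8}  →  sig = (2; 1)
  {4,10}:  v_{4} + v_{10} = v_{6}  →  sig = (2; 1)
  {6,8}:  v_{6} + v_{8} = v_{3}  →  sig = (2; 1)
  {4,7}:  v_{4} + v_{7} = v_{5} + v_{9}  →  sig = (2; 1,1)
  {1,6}:  v_{1} + v_{6} = v_{5} + v_{7} + v_{9}  →  sig = (2; 1,1,1)
  {6,7}:  v_{6} + v_{7} = v_{5} + v_{9} + v_{10}  →  sig = (2; 1,1,1)
  {1,3}:  v_{1} + v_{3} = v_{5} + v_{7} + v_{8} + v_{9}  →  sig = (2; 1,1,1,1)
  {3,7}:  v_{3} + v_{7} = v_{5} + v_{8} + v_{9} + v_{10}  →  sig = (2; 1,1,1,1)
  {1,4}:  v_{1} + v_{4} = v_{2} + 2·v_{5} + 2·v_{9}  →  sig = (2; 1,2,2)
  {1,10}:  v_{1} + v_{10} = 2·v_{7}  →  sig = (2; 2)
  {1,8,11}:  v_{1} + v_{8} + v_{11} = v_{2} + v_{7}  →  sig = (3; 1,1)
  {7,8,11}:  v_{7} + v_{8} + v_{11} = v_{2} + v_{10}  →  sig = (3; 1,1)
  {5,8,9,11}:  v_{5} + v_{8} + v_{9} + v_{11} = 0  →  sig = (4; —)
  {2,5,7,9}:  v_{2} + v_{5} + v_{7} + v_{9} = v_{1}  →  sig = (4; 1)
  {2,5,9,10}:  v_{2} + v_{5} + v_{9} + v_{10} = v_{7}  →  sig = (4; 1)
  {3,5,9,11}:  v_{3} + v_{5} + v_{9} + v_{11} = v_{6}  →  sig = (4; 1)

Hence PRS(X_Σ) =
    |P|=2: 11 collections, coeffs (), (1), (1), (1), (1,1), (1,1,1), (1,1,1), (1,1,1,1), (1,1,1,1), (1,2,2), (2)
    |P|=3: 2 collections, coeffs (1,1), (1,1)
    |P|=4: 4 collections, coeffs (), (1), (1), (1)


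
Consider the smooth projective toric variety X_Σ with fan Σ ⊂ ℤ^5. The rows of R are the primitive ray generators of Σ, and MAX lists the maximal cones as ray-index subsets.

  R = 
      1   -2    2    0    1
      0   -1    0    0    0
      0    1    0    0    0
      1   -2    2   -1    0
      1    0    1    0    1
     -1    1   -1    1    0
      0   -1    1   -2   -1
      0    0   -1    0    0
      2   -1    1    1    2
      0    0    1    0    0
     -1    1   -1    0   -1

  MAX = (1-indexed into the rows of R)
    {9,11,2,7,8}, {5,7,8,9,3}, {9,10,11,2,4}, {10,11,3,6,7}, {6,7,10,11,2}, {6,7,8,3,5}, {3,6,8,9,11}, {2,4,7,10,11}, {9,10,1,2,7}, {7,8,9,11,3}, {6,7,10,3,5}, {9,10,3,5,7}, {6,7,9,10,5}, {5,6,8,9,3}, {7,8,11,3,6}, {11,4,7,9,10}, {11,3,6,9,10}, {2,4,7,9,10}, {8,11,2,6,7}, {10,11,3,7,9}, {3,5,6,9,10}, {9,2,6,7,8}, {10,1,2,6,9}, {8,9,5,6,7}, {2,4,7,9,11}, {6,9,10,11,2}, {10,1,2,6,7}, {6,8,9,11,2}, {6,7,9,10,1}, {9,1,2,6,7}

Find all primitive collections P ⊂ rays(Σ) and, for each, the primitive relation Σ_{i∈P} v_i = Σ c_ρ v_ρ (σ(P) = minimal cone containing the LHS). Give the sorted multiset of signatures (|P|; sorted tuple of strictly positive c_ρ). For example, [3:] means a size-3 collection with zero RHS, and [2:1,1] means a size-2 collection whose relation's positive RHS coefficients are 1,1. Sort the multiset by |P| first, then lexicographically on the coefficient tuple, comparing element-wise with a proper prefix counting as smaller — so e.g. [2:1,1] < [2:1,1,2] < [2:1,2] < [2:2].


Δ(Σ) — 11 vertices, 17 min non-faces:

  • {2,3}:  v_{2} + v_{3} = 0 ; sig = [2:]
  • {8,10}:  v_{8} + v_{10} = 0 ; sig = [2:]
  • {5,11}:  v_{5} + v_{11} = v_{3} ; sig = [2:1]
  • {1,11}:  v_{1} + v_{11} = v_{2} + v_{10} ; sig = [2:1,1]
  • {4,6}:  v_{4} + v_{6} = v_{2} + v_{10} ; sig = [2:1,1]
  • {2,5}:  v_{2} + v_{5} = v_{6} + v_{7} + v_{9} ; sig = [2:1,1,1]
  • {4,5}:  v_{4} + v_{5} = v_{7} + v_{9} + v_{10} ; sig = [2:1,1,1]
  • {1,3}:  v_{1} + v_{3} = v_{6} + v_{7} + v_{9} + v_{10} ; sig = [2:1,1,1,1]
  • {1,8}:  v_{1} + v_{8} = v_{2} + v_{6} + v_{7} + v_{9} ; sig = [2:1,1,1,1]
  • {3,4}:  v_{3} + v_{4} = v_{7} + v_{9} + v_{10} + v_{11} ; sig = [2:1,1,1,1]
  • {4,8}:  v_{4} + v_{8} = v_{2} + v_{7} + v_{9} + v_{11} ; sig = [2:1,1,1,1]
  • {1,4}:  v_{1} + v_{4} = 2·v_{2} + v_{7} + v_{9} + 2·v_{10} ; sig = [2:1,1,2,2]
  • {1,5}:  v_{1} + v_{5} = 2·v_{6} + 2·v_{7} + 2·v_{9} + v_{10} ; sig = [2:1,2,2,2]
  • {6,7,9,11}:  v_{6} + v_{7} + v_{9} + v_{11} = 0 ; sig = [4:]
  • {3,6,7,9}:  v_{3} + v_{6} + v_{7} + v_{9} = v_{5} ; sig = [4:1]
  • {2,6,7,9,10}:  v_{2} + v_{6} + v_{7} + v_{9} + v_{10} = v_{1} ; sig = [5:1]
  • {2,7,9,10,11}:  v_{2} + v_{7} + v_{9} + v_{10} + v_{11} = v_{4} ; sig = [5:1]

Signatures (|P|; sorted positive RHS coefficients), sorted:
    [2:]
    [2:]
    [2:1]
    [2:1,1]
    [2:1,1]
    [2:1,1,1]
    [2:1,1,1]
    [2:1,1,1,1]
    [2:1,1,1,1]
    [2:1,1,1,1]
    [2:1,1,1,1]
    [2:1,1,2,2]
    [2:1,2,2,2]
    [4:]
    [4:1]
    [5:1]
    [5:1]


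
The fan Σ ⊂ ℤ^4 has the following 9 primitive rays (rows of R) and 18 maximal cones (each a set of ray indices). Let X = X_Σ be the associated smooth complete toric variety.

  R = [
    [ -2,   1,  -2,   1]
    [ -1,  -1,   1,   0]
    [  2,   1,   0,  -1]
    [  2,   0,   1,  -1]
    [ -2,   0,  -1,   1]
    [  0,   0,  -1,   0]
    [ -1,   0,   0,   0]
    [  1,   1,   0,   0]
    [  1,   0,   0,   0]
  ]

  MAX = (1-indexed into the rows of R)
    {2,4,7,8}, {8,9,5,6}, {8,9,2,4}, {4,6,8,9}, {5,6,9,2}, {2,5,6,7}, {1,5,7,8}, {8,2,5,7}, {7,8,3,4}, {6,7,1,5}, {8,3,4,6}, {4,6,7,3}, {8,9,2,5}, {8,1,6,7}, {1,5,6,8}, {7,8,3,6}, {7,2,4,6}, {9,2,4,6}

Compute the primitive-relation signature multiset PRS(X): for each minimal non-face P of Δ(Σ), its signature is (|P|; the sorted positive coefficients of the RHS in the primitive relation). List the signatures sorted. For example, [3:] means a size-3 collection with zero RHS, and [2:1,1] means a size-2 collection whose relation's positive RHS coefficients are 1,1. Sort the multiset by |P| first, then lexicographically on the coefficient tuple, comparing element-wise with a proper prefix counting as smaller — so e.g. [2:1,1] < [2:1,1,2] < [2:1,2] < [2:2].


12 minimal non-faces of Δ(Σ) (on 9 rays):

  P={4,5}:  v_{4} + v_{5} = 0 ; sig = [2:]
  P={7,9}:  v_{7} + v_{9} = 0 ; sig = [2:]
  P={1,2}:  v_{1} + v_{2} = v_{5} + v_{7} ; sig = [2:1,1]
  P={2,3}:  v_{2} + v_{3} = v_{4} + v_{7} ; sig = [2:1,1]
  P={1,4}:  v_{1} + v_{4} = v_{6} + v_{7} + v_{8} ; sig = [2:1,1,1]
  P={1,9}:  v_{1} + v_{9} = v_{5} + v_{6} + v_{8} ; sig = [2:1,1,1]
  P={3,5}:  v_{3} + v_{5} = v_{6} + v_{7} + v_{8} ; sig = [2:1,1,1]
  P={3,9}:  v_{3} + v_{9} = v_{4} + v_{6} + v_{8} ; sig = [2:1,1,1]
  P={1,3}:  v_{1} + v_{3} = 2·v_{6} + 2·v_{7} + 2·v_{8} ; sig = [2:2,2,2]
  P={2,6,8}:  v_{2} + v_{6} + v_{8} = 0 ; sig = [3:]
  P={4,6,7,8}:  v_{4} + v_{6} + v_{7} + v_{8} = v_{3} ; sig = [4:1]
  P={5,6,7,8}:  v_{5} + v_{6} + v_{7} + v_{8} = v_{1} ; sig = [4:1]

Sorted signature multiset PRS(X):
{ [2:] ×2,  [2:1,1] ×2,  [2:1,1,1] ×4,  [2:2,2,2],  [3:],  [4:1] ×2 }


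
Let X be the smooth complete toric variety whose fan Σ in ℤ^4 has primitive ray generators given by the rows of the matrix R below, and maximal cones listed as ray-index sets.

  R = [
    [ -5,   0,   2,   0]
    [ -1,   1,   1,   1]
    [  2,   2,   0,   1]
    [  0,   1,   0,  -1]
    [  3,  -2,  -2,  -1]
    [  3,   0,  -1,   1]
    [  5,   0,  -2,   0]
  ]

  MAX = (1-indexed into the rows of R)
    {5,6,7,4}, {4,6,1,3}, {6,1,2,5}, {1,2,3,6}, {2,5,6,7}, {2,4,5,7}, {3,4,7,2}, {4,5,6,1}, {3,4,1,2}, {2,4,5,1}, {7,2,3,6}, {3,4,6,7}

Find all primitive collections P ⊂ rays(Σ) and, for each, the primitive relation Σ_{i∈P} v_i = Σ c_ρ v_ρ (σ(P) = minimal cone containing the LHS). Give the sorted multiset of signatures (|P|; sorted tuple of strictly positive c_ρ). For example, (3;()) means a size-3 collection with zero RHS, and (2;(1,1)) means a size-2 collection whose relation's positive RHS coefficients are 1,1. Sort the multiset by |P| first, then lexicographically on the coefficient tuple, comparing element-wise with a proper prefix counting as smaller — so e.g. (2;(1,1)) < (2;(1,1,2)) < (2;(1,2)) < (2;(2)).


|primitive collections| = 3. Relations:

  {1,7}:  v_{1} + v_{7} = 0  →  sig = (2;())
  {3,5}:  v_{3} + v_{5} = v_{7}  →  sig = (2;(1))
  {2,4,6}:  v_{2} + v_{4} + v_{6} = v_{3}  →  sig = (3;(1))

Hence PRS(X_Σ) =
    (2;())
    (2;(1))
    (3;(1))


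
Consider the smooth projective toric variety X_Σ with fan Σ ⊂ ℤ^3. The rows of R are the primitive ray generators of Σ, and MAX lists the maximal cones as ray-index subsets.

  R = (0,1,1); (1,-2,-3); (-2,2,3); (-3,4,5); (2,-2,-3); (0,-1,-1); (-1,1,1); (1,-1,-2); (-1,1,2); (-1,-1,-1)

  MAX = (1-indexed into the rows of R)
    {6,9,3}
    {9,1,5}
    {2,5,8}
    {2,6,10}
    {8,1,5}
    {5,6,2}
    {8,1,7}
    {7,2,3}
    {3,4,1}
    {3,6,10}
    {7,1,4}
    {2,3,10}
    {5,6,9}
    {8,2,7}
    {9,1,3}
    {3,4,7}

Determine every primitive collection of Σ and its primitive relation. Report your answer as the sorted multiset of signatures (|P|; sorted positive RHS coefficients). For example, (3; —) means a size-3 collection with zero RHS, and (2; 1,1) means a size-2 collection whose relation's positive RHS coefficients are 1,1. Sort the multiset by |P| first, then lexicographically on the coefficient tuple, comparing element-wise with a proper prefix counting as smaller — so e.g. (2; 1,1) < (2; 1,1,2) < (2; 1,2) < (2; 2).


Σ has 23 primitive collections:

  P={1,6}:  v_{1} + v_{6} = 0  →  sig = (2; —)
  P={3,5}:  v_{3} + v_{5} = 0  →  sig = (2; —)
  P={8,9}:  v_{8} + v_{9} = 0  →  sig = (2; —)
  P={1,2}:  v_{1} + v_{2} = v_{8}  →  sig = (2; 1)
  P={2,9}:  v_{2} + v_{9} = v_{6}  →  sig = (2; 1)
  P={3,8}:  v_{3} + v_{8} = v_{7}  →  sig = (2; 1)
  P={5,7}:  v_{5} + v_{7} = v_{8}  →  sig = (2; 1)
  P={6,8}:  v_{6} + v_{8} = v_{2}  →  sig = (2; 1)
  P={7,9}:  v_{7} + v_{9} = v_{3}  →  sig = (2; 1)
  P={1,10}:  v_{1} + v_{10} = v_{2} + v_{3}  →  sig = (2; 1,1)
  P={4,5}:  v_{4} + v_{5} = v_{1} + v_{7}  →  sig = (2; 1,1)
  P={4,6}:  v_{4} + v_{6} = v_{3} + v_{7}  →  sig = (2; 1,1)
  P={5,10}:  v_{5} + v_{10} = v_{2} + v_{6}  →  sig = (2; 1,1)
  P={6,7}:  v_{6} + v_{7} = v_{2} + v_{3}  →  sig = (2; 1,1)
  P={4,10}:  v_{4} + v_{10} = v_{2} + 2·v_{3} + v_{7}  →  sig = (2; 1,1,2)
  P={4,8}:  v_{4} + v_{8} = v_{1} + 2·v_{7}  →  sig = (2; 1,2)
  P={4,9}:  v_{4} + v_{9} = v_{1} + 2·v_{3}  →  sig = (2; 1,2)
  P={8,10}:  v_{8} + v_{10} = 2·v_{2} + v_{3}  →  sig = (2; 1,2)
  P={9,10}:  v_{9} + v_{10} = v_{3} + 2·v_{6}  →  sig = (2; 1,2)
  P={2,4}:  v_{2} + v_{4} = 2·v_{7}  →  sig = (2; 2)
  P={7,10}:  v_{7} + v_{10} = 2·v_{2} + 2·v_{3}  →  sig = (2; 2,2)
  P={1,3,7}:  v_{1} + v_{3} + v_{7} = v_{4}  →  sig = (3; 1)
  P={2,3,6}:  v_{2} + v_{3} + v_{6} = v_{10}  →  sig = (3; 1)

Sorted signature multiset PRS(X):
[(2; —), (2; —), (2; —), (2; 1), (2; 1), (2; 1), (2; 1), (2; 1), (2; 1), (2; 1,1), (2; 1,1), (2; 1,1), (2; 1,1), (2; 1,1), (2; 1,1,2), (2; 1,2), (2; 1,2), (2; 1,2), (2; 1,2), (2; 2), (2; 2,2), (3; 1), (3; 1)]


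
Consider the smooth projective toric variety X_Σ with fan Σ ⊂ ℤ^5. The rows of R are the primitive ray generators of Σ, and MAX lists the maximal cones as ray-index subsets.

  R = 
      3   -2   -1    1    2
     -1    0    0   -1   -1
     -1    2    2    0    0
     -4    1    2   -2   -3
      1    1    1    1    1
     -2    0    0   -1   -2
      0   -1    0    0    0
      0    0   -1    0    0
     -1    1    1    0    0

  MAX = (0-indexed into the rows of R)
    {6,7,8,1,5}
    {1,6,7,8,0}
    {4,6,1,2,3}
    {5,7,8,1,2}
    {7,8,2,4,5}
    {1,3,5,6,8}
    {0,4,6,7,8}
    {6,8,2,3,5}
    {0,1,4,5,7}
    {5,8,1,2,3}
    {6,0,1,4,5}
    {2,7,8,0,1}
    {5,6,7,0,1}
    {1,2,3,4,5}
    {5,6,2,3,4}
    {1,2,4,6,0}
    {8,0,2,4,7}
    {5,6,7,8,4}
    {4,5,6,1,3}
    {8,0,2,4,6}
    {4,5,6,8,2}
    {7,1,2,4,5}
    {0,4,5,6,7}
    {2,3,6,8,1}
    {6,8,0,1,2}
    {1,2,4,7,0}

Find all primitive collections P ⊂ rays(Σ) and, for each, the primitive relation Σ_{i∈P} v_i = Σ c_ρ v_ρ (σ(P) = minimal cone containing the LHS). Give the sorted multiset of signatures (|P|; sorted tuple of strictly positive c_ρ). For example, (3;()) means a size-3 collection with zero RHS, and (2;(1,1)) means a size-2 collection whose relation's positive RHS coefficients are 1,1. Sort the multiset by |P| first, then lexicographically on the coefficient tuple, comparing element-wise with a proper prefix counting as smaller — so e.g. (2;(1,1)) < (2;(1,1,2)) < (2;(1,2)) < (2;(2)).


Primitive collections (9):

  {3,7}:  v_{3} + v_{7} = v_{1} + v_{5} + v_{8}  ⇒ sig = (2;(1,1,1))
  {0,3}:  v_{0} + v_{3} = 2·v_{1} + v_{4} + 2·v_{6}  ⇒ sig = (2;(1,2,2))
  {0,5,8}:  v_{0} + v_{5} + v_{8} = v_{6}  ⇒ sig = (3;(1))
  {1,4,8}:  v_{1} + v_{4} + v_{8} = v_{2}  ⇒ sig = (3;(1))
  {2,6,7}:  v_{2} + v_{6} + v_{7} = v_{8}  ⇒ sig = (3;(1))
  {0,2,5}:  v_{0} + v_{2} + v_{5} = v_{1} + v_{4} + v_{6}  ⇒ sig = (3;(1,1,1))
  {3,4,8}:  v_{3} + v_{4} + v_{8} = 2·v_{2} + v_{5} + v_{6}  ⇒ sig = (3;(1,1,2))
  {1,4,6,7}:  v_{1} + v_{4} + v_{6} + v_{7} = 0  ⇒ sig = (4;())
  {1,2,5,6}:  v_{1} + v_{2} + v_{5} + v_{6} = v_{3}  ⇒ sig = (4;(1))

so the primitive-relation signature multiset is
[(2;(1,1,1)), (2;(1,2,2)), (3;(1)), (3;(1)), (3;(1)), (3;(1,1,1)), (3;(1,1,2)), (4;()), (4;(1))]


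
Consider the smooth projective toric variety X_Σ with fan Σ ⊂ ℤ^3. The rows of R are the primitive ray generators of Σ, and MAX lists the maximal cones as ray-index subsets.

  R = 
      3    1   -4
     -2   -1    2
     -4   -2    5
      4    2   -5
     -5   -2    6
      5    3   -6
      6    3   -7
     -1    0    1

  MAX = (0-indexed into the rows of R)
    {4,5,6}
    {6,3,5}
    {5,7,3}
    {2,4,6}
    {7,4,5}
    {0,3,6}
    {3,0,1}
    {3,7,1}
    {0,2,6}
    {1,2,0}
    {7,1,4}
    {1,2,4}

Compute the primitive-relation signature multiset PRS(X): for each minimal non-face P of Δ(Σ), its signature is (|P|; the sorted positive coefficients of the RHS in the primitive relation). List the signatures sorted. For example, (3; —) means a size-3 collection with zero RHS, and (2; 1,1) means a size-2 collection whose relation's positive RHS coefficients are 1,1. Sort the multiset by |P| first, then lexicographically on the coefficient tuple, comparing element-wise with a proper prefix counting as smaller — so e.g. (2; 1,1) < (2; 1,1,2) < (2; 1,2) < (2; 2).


Σ has 10 primitive collections:

  {2,3}:  v_{2} + v_{3} = 0  so sig = (2; —)
  {0,4}:  v_{0} + v_{4} = v_{1}  so sig = (2; 1)
  {1,6}:  v_{1} + v_{6} = v_{3}  so sig = (2; 1)
  {2,7}:  v_{2} + v_{7} = v_{4}  so sig = (2; 1)
  {3,4}:  v_{3} + v_{4} = v_{7}  so sig = (2; 1)
  {6,7}:  v_{6} + v_{7} = v_{5}  so sig = (2; 1)
  {0,7}:  v_{0} + v_{7} = v_{1} + v_{3}  so sig = (2; 1,1)
  {1,5}:  v_{1} + v_{5} = v_{3} + v_{7}  so sig = (2; 1,1)
  {2,5}:  v_{2} + v_{5} = v_{4} + v_{6}  so sig = (2; 1,1)
  {0,5}:  v_{0} + v_{5} = 2·v_{3}  so sig = (2; 2)

Hence PRS(X_Σ) =
    |P|=2: 10 collections, coeffs (), (1), (1), (1), (1), (1), (1,1), (1,1), (1,1), (2)


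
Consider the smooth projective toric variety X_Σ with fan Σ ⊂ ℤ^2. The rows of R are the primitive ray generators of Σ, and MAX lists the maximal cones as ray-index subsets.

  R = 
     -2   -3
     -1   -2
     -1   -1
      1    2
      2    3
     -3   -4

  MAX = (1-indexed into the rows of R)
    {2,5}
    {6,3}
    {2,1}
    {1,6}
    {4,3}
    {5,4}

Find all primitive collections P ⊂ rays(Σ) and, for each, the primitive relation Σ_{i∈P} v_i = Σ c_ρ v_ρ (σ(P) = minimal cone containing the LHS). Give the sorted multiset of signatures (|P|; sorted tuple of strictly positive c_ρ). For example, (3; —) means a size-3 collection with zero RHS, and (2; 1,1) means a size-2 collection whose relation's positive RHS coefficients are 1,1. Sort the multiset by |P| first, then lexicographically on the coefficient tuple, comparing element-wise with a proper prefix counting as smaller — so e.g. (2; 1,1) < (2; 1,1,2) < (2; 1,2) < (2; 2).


Δ(Σ) — 6 vertices, 9 min non-faces:

  • {1,5}:  v_{1} + v_{5} = 0 ; sig = (2; —)
  • {2,4}:  v_{2} + v_{4} = 0 ; sig = (2; —)
  • {1,3}:  v_{1} + v_{3} = v_{6} ; sig = (2; 1)
  • {1,4}:  v_{1} + v_{4} = v_{3} ; sig = (2; 1)
  • {2,3}:  v_{2} + v_{3} = v_{1} ; sig = (2; 1)
  • {3,5}:  v_{3} + v_{5} = v_{4} ; sig = (2; 1)
  • {5,6}:  v_{5} + v_{6} = v_{3} ; sig = (2; 1)
  • {2,6}:  v_{2} + v_{6} = 2·v_{1} ; sig = (2; 2)
  • {4,6}:  v_{4} + v_{6} = 2·v_{3} ; sig = (2; 2)

Sorted signature multiset PRS(X):
[(2; —), (2; —), (2; 1), (2; 1), (2; 1), (2; 1), (2; 1), (2; 2), (2; 2)]


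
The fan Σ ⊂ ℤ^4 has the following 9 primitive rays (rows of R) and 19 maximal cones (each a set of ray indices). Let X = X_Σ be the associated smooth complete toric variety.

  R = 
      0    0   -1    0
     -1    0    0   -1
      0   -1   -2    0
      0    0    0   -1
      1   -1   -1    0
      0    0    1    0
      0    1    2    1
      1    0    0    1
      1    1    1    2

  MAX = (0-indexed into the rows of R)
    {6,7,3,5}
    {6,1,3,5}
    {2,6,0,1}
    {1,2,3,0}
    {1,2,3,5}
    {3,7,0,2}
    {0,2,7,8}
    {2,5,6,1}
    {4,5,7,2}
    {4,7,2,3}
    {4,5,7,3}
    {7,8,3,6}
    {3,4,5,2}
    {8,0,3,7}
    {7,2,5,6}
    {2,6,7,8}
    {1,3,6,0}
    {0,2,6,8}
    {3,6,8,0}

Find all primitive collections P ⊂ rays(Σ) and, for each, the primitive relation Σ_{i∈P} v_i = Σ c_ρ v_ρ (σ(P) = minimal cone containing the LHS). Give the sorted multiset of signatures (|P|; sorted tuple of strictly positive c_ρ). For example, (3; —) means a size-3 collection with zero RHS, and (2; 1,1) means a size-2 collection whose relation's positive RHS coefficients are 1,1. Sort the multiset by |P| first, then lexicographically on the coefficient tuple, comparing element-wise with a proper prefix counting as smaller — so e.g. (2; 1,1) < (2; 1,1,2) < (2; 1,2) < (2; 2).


|primitive collections| = 12. Relations:

  P={0,5}:  v_{0} + v_{5} = 0 — sig = (2; —)
  P={1,7}:  v_{1} + v_{7} = 0 — sig = (2; —)
  P={1,8}:  v_{1} + v_{8} = v_{0} + v_{6} — sig = (2; 1,1)
  P={4,6}:  v_{4} + v_{6} = v_{5} + v_{7} — sig = (2; 1,1)
  P={5,8}:  v_{5} + v_{8} = v_{6} + v_{7} — sig = (2; 1,1)
  P={0,4}:  v_{0} + v_{4} = v_{2} + v_{3} + v_{7} — sig = (2; 1,1,1)
  P={1,4}:  v_{1} + v_{4} = v_{2} + v_{3} + v_{5} — sig = (2; 1,1,1)
  P={4,8}:  v_{4} + v_{8} = 2·v_{7} — sig = (2; 2)
  P={2,3,6}:  v_{2} + v_{3} + v_{6} = 0 — sig = (3; —)
  P={0,6,7}:  v_{0} + v_{6} + v_{7} = v_{8} — sig = (3; 1)
  P={2,3,8}:  v_{2} + v_{3} + v_{8} = v_{0} + v_{7} — sig = (3; 1,1)
  P={2,3,5,7}:  v_{2} + v_{3} + v_{5} + v_{7} = v_{4} — sig = (4; 1)

Sorted signature multiset PRS(X):
[(2; —), (2; —), (2; 1,1), (2; 1,1), (2; 1,1), (2; 1,1,1), (2; 1,1,1), (2; 2), (3; —), (3; 1), (3; 1,1), (4; 1)]


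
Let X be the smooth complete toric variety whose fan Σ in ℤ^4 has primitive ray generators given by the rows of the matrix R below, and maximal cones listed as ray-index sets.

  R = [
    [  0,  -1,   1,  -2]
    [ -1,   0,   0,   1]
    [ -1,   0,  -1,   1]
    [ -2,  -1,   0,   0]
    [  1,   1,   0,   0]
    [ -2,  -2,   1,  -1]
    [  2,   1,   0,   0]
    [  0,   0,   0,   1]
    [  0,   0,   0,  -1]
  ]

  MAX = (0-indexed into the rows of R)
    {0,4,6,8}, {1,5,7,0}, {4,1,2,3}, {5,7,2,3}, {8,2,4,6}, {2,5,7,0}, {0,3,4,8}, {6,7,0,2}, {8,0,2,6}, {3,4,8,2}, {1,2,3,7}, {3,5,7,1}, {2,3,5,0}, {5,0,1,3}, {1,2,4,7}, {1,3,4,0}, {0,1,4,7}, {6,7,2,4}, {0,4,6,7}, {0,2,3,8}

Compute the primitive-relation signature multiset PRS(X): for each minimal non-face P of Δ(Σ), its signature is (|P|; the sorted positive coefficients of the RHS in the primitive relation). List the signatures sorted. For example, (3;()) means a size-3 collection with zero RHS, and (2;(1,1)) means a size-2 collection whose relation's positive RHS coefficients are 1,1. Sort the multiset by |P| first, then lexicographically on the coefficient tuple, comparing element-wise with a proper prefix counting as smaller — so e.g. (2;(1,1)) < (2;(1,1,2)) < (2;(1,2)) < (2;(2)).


Primitive collections (12):

  P={3,6}:  v_{3} + v_{6} = 0  →  sig = (2;())
  P={7,8}:  v_{7} + v_{8} = 0  →  sig = (2;())
  P={1,6}:  v_{1} + v_{6} = v_{4} + v_{7}  →  sig = (2;(1,1))
  P={1,8}:  v_{1} + v_{8} = v_{3} + v_{4}  →  sig = (2;(1,1))
  P={4,5}:  v_{4} + v_{5} = v_{0} + v_{1}  →  sig = (2;(1,1))
  P={5,6}:  v_{5} + v_{6} = v_{0} + v_{7}  →  sig = (2;(1,1))
  P={5,8}:  v_{5} + v_{8} = v_{0} + v_{3}  →  sig = (2;(1,1))
  P={0,1,2}:  v_{0} + v_{1} + v_{2} = v_{3}  →  sig = (3;(1))
  P={0,2,4}:  v_{0} + v_{2} + v_{4} = v_{8}  →  sig = (3;(1))
  P={0,3,7}:  v_{0} + v_{3} + v_{7} = v_{5}  →  sig = (3;(1))
  P={3,4,7}:  v_{3} + v_{4} + v_{7} = v_{1}  →  sig = (3;(1))
  P={1,2,5}:  v_{1} + v_{2} + v_{5} = 2·v_{3} + v_{7}  →  sig = (3;(1,2))

Sorted signature multiset PRS(X):
[(2;()), (2;()), (2;(1,1)), (2;(1,1)), (2;(1,1)), (2;(1,1)), (2;(1,1)), (3;(1)), (3;(1)), (3;(1)), (3;(1)), (3;(1,2))]


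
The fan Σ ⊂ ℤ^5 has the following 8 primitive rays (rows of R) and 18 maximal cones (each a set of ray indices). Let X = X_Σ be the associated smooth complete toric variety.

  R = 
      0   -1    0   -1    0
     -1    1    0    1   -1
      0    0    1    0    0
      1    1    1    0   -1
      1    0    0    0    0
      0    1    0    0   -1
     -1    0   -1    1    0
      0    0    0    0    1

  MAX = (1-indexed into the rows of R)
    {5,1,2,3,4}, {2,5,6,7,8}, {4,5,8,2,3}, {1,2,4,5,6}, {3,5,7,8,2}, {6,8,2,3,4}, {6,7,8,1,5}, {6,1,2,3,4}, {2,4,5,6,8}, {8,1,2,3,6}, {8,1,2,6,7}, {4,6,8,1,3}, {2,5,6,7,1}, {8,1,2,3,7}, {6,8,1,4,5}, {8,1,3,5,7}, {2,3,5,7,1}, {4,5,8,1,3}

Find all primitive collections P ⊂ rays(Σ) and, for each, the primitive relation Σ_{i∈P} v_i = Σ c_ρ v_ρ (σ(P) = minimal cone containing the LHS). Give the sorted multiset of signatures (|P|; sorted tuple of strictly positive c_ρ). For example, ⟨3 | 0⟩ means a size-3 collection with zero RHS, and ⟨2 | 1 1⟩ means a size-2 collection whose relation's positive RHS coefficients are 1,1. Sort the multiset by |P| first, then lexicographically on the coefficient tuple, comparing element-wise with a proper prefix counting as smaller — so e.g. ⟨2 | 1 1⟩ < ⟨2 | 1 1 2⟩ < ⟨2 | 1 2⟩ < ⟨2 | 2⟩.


The 5 primitive collections of Σ (r=8, n=5):

  P = {4,7}:  v_{4} + v_{7} = v_{2} + v_{5}  so sig = ⟨2 | 1 1⟩
  P = {3,5,6}:  v_{3} + v_{5} + v_{6} = v_{4}  so sig = ⟨3 | 1⟩
  P = {3,6,7}:  v_{3} + v_{6} + v_{7} = v_{2}  so sig = ⟨3 | 1⟩
  P = {1,2,5,8}:  v_{1} + v_{2} + v_{5} + v_{8} = 0  so sig = ⟨4 | 0⟩
  P = {1,2,4,8}:  v_{1} + v_{2} + v_{4} + v_{8} = v_{3} + v_{6}  so sig = ⟨4 | 1 1⟩

Hence PRS(X_Σ) =
    ⟨2 | 1 1⟩
    ⟨3 | 1⟩
    ⟨3 | 1⟩
    ⟨4 | 0⟩
    ⟨4 | 1 1⟩


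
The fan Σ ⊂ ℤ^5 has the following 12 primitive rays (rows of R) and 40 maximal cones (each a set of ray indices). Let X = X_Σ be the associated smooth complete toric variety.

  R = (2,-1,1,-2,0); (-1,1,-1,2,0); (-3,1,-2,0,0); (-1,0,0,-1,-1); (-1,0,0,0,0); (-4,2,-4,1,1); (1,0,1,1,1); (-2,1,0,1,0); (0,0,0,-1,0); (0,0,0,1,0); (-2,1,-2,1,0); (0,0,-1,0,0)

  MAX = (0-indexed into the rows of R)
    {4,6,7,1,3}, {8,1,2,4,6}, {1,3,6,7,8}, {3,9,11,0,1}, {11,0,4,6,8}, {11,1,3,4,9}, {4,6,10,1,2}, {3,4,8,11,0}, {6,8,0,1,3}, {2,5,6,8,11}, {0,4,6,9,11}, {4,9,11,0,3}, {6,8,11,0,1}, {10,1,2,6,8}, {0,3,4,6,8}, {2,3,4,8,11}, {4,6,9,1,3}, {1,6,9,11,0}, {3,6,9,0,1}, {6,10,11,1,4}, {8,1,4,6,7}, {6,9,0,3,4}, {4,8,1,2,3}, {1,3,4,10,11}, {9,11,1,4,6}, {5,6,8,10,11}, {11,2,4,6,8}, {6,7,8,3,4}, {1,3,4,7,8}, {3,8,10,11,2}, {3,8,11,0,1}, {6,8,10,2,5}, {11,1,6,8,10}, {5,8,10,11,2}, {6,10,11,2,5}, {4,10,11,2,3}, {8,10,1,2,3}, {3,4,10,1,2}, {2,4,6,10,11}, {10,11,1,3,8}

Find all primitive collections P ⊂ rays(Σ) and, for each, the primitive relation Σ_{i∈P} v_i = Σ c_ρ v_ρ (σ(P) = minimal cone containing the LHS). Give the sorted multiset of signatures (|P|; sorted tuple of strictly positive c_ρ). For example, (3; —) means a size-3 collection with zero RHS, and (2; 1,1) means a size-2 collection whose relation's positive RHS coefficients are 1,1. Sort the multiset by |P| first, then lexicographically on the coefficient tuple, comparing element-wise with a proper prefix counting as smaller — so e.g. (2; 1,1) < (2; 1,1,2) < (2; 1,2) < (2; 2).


25 minimal non-faces of Δ(Σ) (on 12 rays):

  P = {8,9}:  v_{8} + v_{9} = 0  →  sig = (2; —)
  P = {0,10}:  v_{0} + v_{10} = v_{8} + v_{11}  →  sig = (2; 1,1)
  P = {2,9}:  v_{2} + v_{9} = v_{4} + v_{10}  →  sig = (2; 1,1)
  P = {0,7}:  v_{0} + v_{7} = v_{3} + v_{6} + v_{8}  →  sig = (2; 1,1,1)
  P = {3,5}:  v_{3} + v_{5} = v_{2} + v_{8} + v_{10}  →  sig = (2; 1,1,1)
  P = {7,11}:  v_{7} + v_{11} = v_{1} + v_{4} + v_{8}  →  sig = (2; 1,1,1)
  P = {9,10}:  v_{9} + v_{10} = v_{1} + v_{4} + v_{11}  →  sig = (2; 1,1,1)
  P = {5,9}:  v_{5} + v_{9} = v_{2} + v_{6} + v_{10} + v_{11}  →  sig = (2; 1,1,1,1)
  P = {7,9}:  v_{7} + v_{9} = v_{1} + v_{3} + v_{4} + v_{6}  →  sig = (2; 1,1,1,1)
  P = {5,7}:  v_{5} + v_{7} = v_{1} + 2·v_{2} + v_{6} + v_{8}  →  sig = (2; 1,1,1,2)
  P = {0,2}:  v_{0} + v_{2} = v_{4} + 2·v_{8} + v_{11}  →  sig = (2; 1,1,2)
  P = {4,5}:  v_{4} + v_{5} = 2·v_{2} + v_{6} + v_{11}  →  sig = (2; 1,1,2)
  P = {0,5}:  v_{0} + v_{5} = v_{2} + v_{6} + 2·v_{8} + 2·v_{11}  →  sig = (2; 1,1,2,2)
  P = {1,5}:  v_{1} + v_{5} = v_{6} + v_{8} + 3·v_{10}  →  sig = (2; 1,1,3)
  P = {7,10}:  v_{7} + v_{10} = 2·v_{1} + 2·v_{4} + 2·v_{8}  →  sig = (2; 2,2,2)
  P = {2,7}:  v_{2} + v_{7} = 2·v_{1} + 3·v_{4} + 3·v_{8}  →  sig = (2; 2,3,3)
  P = {0,1,4}:  v_{0} + v_{1} + v_{4} = 0  →  sig = (3; —)
  P = {3,6,11}:  v_{3} + v_{6} + v_{11} = 0  →  sig = (3; —)
  P = {4,8,10}:  v_{4} + v_{8} + v_{10} = v_{2}  →  sig = (3; 1)
  P = {3,6,10}:  v_{3} + v_{6} + v_{10} = v_{1} + v_{4} + v_{8}  →  sig = (3; 1,1,1)
  P = {2,3,6}:  v_{2} + v_{3} + v_{6} = v_{1} + 2·v_{4} + 2·v_{8}  →  sig = (3; 1,2,2)
  P = {1,2,11}:  v_{1} + v_{2} + v_{11} = 2·v_{10}  →  sig = (3; 2)
  P = {1,4,8,11}:  v_{1} + v_{4} + v_{8} + v_{11} = v_{10}  →  sig = (4; 1)
  P = {1,3,4,6,8}:  v_{1} + v_{3} + v_{4} + v_{6} + v_{8} = v_{7}  →  sig = (5; 1)
  P = {2,6,8,10,11}:  v_{2} + v_{6} + v_{8} + v_{10} + v_{11} = v_{5}  →  sig = (5; 1)

Hence PRS(X_Σ) =
    (2; —)
    (2; 1,1)
    (2; 1,1)
    (2; 1,1,1)
    (2; 1,1,1)
    (2; 1,1,1)
    (2; 1,1,1)
    (2; 1,1,1,1)
    (2; 1,1,1,1)
    (2; 1,1,1,2)
    (2; 1,1,2)
    (2; 1,1,2)
    (2; 1,1,2,2)
    (2; 1,1,3)
    (2; 2,2,2)
    (2; 2,3,3)
    (3; —)
    (3; —)
    (3; 1)
    (3; 1,1,1)
    (3; 1,2,2)
    (3; 2)
    (4; 1)
    (5; 1)
    (5; 1)
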